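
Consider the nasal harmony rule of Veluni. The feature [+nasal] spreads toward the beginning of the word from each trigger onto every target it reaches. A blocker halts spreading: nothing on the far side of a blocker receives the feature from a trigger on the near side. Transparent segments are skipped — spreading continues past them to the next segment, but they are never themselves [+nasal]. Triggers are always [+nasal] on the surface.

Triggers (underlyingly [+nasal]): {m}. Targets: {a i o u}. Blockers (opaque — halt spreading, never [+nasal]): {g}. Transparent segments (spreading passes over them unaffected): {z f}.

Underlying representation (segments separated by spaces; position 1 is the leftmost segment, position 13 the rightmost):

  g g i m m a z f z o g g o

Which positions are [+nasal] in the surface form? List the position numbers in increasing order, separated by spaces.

3 4 5

From /m/ at 4 leftward: 3 /i/ → [+nasal]; 2 /g/ blocks.
From /m/ at 5 leftward: 4 /m/ is itself a trigger — this domain ends here.
Targets with no active source: positions 6 10 13 stay [-nasal].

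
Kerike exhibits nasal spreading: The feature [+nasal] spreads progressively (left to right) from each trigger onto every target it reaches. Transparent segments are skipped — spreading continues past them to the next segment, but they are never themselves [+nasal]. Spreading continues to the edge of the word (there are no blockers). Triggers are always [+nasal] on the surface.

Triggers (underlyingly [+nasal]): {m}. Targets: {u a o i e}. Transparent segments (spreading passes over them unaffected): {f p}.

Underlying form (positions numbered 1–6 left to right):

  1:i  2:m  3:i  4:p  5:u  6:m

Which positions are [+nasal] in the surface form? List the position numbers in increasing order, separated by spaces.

2 3 5 6

From /m/ at 2 rightward: 3 /i/ → [+nasal]; 4 /p/ transparent; 5 /u/ → [+nasal]; 6 /m/ is itself a trigger — this domain ends here.
From /m/ at 6 rightward: word edge.
Target with no active source: position 1 stays [-nasal].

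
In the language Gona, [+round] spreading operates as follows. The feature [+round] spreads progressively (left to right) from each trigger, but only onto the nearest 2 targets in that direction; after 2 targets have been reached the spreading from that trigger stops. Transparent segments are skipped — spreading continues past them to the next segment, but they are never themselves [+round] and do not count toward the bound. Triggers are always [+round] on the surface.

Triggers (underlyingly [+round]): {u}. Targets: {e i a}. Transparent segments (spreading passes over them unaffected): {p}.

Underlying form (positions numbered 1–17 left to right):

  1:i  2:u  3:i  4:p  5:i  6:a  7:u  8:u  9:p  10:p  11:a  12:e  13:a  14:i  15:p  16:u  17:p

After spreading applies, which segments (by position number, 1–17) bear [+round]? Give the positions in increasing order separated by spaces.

2 3 5 7 8 11 12 16

From /u/ at 2 rightward: 3 /i/ → [+round]; 4 /p/ transparent; 5 /i/ → [+round]; bound reached.
From /u/ at 7 rightward: 8 /u/ is itself a trigger — this domain ends here.
From /u/ at 8 rightward: 9 /p/ transparent; 10 /p/ transparent; 11 /a/ → [+round]; 12 /e/ → [+round]; bound reached.
From /u/ at 16 rightward: 17 /p/ transparent; word edge.
Targets with no active source: positions 1 6 13 14 stay [-round].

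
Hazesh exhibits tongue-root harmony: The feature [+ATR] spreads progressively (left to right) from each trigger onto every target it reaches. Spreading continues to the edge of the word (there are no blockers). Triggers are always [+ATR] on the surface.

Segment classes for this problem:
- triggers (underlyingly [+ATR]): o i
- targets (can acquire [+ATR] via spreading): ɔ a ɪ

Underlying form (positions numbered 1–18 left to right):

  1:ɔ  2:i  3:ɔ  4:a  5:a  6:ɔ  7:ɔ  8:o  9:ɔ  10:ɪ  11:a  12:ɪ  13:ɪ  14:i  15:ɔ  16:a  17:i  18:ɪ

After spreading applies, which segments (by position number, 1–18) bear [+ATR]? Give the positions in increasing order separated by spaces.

From /i/ at 2 rightward: 3 /ɔ/ → [+ATR]; 4 /a/ → [+ATR]; 5 /a/ → [+ATR]; 6 /ɔ/ → [+ATR]; 7 /ɔ/ → [+ATR]; 8 /o/ is itself a trigger — this domain ends here.
From /o/ at 8 rightward: 9 /ɔ/ → [+ATR]; 10 /ɪ/ → [+ATR]; 11 /a/ → [+ATR]; 12 /ɪ/ → [+ATR]; 13 /ɪ/ → [+ATR]; 14 /i/ is itself a trigger — this domain ends here.
From /i/ at 14 rightward: 15 /ɔ/ → [+ATR]; 16 /a/ → [+ATR]; 17 /i/ is itself a trigger — this domain ends here.
From /i/ at 17 rightward: 18 /ɪ/ → [+ATR]; word edge.
Target with no active source: position 1 stays [-ATR].

2 3 4 5 6 7 8 9 10 11 12 13 14 15 16 17 18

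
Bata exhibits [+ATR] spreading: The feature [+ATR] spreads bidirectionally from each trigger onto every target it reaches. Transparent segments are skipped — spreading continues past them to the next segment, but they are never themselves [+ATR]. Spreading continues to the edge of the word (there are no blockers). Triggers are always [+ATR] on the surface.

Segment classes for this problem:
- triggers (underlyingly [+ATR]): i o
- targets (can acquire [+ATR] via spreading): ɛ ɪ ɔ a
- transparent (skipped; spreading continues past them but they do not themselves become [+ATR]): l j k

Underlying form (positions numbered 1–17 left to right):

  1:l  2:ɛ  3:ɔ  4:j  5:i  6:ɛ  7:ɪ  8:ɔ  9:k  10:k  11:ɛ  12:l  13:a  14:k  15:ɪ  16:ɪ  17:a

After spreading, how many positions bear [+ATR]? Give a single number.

11

From /i/ at 5 rightward: 6 /ɛ/ → [+ATR]; 7 /ɪ/ → [+ATR]; 8 /ɔ/ → [+ATR]; 9 /k/ transparent; 10 /k/ transparent; 11 /ɛ/ → [+ATR]; 12 /l/ transparent; 13 /a/ → [+ATR]; 14 /k/ transparent; 15 /ɪ/ → [+ATR]; 16 /ɪ/ → [+ATR]; 17 /a/ → [+ATR]; word edge.
From /i/ at 5 leftward: 4 /j/ transparent; 3 /ɔ/ → [+ATR]; 2 /ɛ/ → [+ATR]; 1 /l/ transparent; word edge.
[+ATR] positions on the surface: 2 3 5 6 7 8 11 13 15 16 17.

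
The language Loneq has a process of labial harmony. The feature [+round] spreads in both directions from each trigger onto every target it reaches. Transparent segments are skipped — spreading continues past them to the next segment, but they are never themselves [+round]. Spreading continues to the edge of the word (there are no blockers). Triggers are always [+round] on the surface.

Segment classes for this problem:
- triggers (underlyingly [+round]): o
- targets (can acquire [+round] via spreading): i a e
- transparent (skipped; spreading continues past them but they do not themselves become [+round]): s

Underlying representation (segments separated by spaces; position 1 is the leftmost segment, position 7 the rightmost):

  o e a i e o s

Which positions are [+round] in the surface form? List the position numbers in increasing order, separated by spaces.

From /o/ at 1 rightward: 2 /e/ → [+round]; 3 /a/ → [+round]; 4 /i/ → [+round]; 5 /e/ → [+round]; 6 /o/ is itself a trigger — this domain ends here.
From /o/ at 1 leftward: word edge.
From /o/ at 6 rightward: 7 /s/ transparent; word edge.
From /o/ at 6 leftward: 5 /e/ → [+round]; 4 /i/ → [+round]; 3 /a/ → [+round]; 2 /e/ → [+round]; 1 /o/ is itself a trigger — this domain ends here.

1 2 3 4 5 6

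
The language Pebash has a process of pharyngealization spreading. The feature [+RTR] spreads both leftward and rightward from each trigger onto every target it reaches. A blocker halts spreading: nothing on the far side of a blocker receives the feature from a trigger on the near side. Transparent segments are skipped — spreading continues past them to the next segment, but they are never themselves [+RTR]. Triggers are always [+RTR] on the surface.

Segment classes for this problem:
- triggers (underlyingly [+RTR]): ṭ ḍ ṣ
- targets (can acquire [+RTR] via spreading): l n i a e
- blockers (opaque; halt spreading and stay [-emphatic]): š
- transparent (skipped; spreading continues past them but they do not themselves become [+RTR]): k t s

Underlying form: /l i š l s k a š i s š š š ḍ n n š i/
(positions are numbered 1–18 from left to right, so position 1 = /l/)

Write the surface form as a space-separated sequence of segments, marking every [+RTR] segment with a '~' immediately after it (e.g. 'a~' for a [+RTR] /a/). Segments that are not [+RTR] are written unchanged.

l i š l s k a š i s š š š ḍ~ n~ n~ š i

From /ḍ/ at 14 rightward: 15 /n/ → [+RTR]; 16 /n/ → [+RTR]; 17 /š/ blocks.
From /ḍ/ at 14 leftward: 13 /š/ blocks.
Targets with no active source: positions 1 2 4 7 9 18 stay [-emphatic].
[+RTR] positions on the surface: 14 15 16.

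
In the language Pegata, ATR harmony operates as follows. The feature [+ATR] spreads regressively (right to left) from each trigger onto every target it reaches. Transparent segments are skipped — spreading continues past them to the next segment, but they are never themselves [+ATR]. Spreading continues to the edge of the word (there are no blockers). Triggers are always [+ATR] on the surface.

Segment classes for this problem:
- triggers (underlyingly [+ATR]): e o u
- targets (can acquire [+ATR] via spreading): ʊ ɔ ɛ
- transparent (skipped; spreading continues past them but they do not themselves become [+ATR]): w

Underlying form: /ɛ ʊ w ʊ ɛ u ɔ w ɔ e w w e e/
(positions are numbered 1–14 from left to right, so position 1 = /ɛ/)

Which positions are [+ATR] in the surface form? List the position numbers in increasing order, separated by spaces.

1 2 4 5 6 7 9 10 13 14

From /u/ at 6 leftward: 5 /ɛ/ → [+ATR]; 4 /ʊ/ → [+ATR]; 3 /w/ transparent; 2 /ʊ/ → [+ATR]; 1 /ɛ/ → [+ATR]; word edge.
From /e/ at 10 leftward: 9 /ɔ/ → [+ATR]; 8 /w/ transparent; 7 /ɔ/ → [+ATR]; 6 /u/ is itself a trigger — this domain ends here.
From /e/ at 13 leftward: 12 /w/ transparent; 11 /w/ transparent; 10 /e/ is itself a trigger — this domain ends here.
From /e/ at 14 leftward: 13 /e/ is itself a trigger — this domain ends here.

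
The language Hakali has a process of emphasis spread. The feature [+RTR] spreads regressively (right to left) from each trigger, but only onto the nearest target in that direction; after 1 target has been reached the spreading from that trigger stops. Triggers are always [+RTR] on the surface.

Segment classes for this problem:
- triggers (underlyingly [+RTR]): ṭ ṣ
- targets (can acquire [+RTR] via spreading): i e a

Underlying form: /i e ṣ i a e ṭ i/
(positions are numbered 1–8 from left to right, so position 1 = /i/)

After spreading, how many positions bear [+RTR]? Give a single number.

From /ṣ/ at 3 leftward: 2 /e/ → [+RTR]; bound reached.
From /ṭ/ at 7 leftward: 6 /e/ → [+RTR]; bound reached.
Targets with no active source: positions 1 4 5 8 stay [-emphatic].
[+RTR] positions on the surface: 2 3 6 7.

4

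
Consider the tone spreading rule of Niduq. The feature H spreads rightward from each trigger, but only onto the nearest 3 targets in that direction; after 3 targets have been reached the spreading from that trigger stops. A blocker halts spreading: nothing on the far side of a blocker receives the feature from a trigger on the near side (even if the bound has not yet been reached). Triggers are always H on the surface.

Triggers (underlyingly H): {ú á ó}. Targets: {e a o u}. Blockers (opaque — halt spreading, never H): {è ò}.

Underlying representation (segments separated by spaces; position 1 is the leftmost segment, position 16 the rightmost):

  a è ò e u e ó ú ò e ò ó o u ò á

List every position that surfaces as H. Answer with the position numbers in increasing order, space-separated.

7 8 12 13 14 16

From /ó/ at 7 rightward: 8 /ú/ is itself a trigger — this domain ends here.
From /ú/ at 8 rightward: 9 /ò/ blocks.
From /ó/ at 12 rightward: 13 /o/ → H; 14 /u/ → H; 15 /ò/ blocks.
From /á/ at 16 rightward: word edge.
Targets with no active source: positions 1 4 5 6 10 stay [-high tone].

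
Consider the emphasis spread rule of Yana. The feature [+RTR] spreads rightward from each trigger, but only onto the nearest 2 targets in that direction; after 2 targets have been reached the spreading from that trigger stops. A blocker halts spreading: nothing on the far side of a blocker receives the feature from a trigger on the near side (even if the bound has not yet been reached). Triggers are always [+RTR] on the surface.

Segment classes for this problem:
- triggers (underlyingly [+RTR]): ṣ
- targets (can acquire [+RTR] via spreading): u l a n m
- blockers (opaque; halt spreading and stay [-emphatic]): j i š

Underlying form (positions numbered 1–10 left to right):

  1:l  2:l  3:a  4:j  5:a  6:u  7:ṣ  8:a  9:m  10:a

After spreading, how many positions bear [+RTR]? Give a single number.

From /ṣ/ at 7 rightward: 8 /a/ → [+RTR]; 9 /m/ → [+RTR]; bound reached.
Targets with no active source: positions 1 2 3 5 6 10 stay [-emphatic].
[+RTR] positions on the surface: 7 8 9.

3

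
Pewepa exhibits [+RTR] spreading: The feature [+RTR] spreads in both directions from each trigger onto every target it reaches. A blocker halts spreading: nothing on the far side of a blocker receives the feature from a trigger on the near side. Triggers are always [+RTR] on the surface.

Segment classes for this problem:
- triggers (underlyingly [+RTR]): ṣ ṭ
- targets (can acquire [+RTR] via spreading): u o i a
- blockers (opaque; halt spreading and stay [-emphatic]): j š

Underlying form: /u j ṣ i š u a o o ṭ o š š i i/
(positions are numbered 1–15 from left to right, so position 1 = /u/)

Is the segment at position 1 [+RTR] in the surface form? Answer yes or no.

no

From /ṣ/ at 3 rightward: 4 /i/ → [+RTR]; 5 /š/ blocks.
From /ṣ/ at 3 leftward: 2 /j/ blocks.
From /ṭ/ at 10 rightward: 11 /o/ → [+RTR]; 12 /š/ blocks.
From /ṭ/ at 10 leftward: 9 /o/ → [+RTR]; 8 /o/ → [+RTR]; 7 /a/ → [+RTR]; 6 /u/ → [+RTR]; 5 /š/ blocks.
Targets with no active source: positions 1 14 15 stay [-emphatic].
[+RTR] positions on the surface: 3 4 6 7 8 9 10 11.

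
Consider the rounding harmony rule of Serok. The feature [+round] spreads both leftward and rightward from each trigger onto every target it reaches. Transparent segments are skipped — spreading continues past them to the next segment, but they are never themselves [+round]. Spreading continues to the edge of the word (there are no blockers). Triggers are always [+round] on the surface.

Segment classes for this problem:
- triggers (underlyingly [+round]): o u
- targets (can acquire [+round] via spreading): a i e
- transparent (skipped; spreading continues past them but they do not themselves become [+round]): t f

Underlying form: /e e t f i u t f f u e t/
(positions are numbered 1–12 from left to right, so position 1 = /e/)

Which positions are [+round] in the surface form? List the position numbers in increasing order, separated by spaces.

From /u/ at 6 rightward: 7 /t/ transparent; 8 /f/ transparent; 9 /f/ transparent; 10 /u/ is itself a trigger — this domain ends here.
From /u/ at 6 leftward: 5 /i/ → [+round]; 4 /f/ transparent; 3 /t/ transparent; 2 /e/ → [+round]; 1 /e/ → [+round]; word edge.
From /u/ at 10 rightward: 11 /e/ → [+round]; 12 /t/ transparent; word edge.
From /u/ at 10 leftward: 9 /f/ transparent; 8 /f/ transparent; 7 /t/ transparent; 6 /u/ is itself a trigger — this domain ends here.

1 2 5 6 10 11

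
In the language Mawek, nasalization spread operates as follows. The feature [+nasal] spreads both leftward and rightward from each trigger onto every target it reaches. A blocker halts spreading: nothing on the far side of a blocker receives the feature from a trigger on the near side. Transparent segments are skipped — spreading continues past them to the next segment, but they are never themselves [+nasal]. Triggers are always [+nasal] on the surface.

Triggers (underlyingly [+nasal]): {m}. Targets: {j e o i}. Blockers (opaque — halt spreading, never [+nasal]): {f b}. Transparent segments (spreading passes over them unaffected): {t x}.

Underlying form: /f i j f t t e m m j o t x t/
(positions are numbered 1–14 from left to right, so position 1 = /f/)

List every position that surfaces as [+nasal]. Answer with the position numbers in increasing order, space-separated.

From /m/ at 8 rightward: 9 /m/ is itself a trigger — this domain ends here.
From /m/ at 8 leftward: 7 /e/ → [+nasal]; 6 /t/ transparent; 5 /t/ transparent; 4 /f/ blocks.
From /m/ at 9 rightward: 10 /j/ → [+nasal]; 11 /o/ → [+nasal]; 12 /t/ transparent; 13 /x/ transparent; 14 /t/ transparent; word edge.
From /m/ at 9 leftward: 8 /m/ is itself a trigger — this domain ends here.
Targets with no active source: positions 2 3 stay [-nasal].

7 8 9 10 11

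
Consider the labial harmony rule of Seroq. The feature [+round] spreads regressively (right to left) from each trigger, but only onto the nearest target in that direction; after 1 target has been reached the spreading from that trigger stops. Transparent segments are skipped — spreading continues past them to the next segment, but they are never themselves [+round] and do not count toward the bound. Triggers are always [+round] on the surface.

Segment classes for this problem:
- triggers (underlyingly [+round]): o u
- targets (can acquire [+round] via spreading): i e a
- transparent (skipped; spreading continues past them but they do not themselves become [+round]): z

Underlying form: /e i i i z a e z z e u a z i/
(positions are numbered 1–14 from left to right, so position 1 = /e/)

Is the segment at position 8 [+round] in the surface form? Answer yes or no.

no

From /u/ at 11 leftward: 10 /e/ → [+round]; bound reached.
Targets with no active source: positions 1 2 3 4 6 7 12 14 stay [-round].
[+round] positions on the surface: 10 11.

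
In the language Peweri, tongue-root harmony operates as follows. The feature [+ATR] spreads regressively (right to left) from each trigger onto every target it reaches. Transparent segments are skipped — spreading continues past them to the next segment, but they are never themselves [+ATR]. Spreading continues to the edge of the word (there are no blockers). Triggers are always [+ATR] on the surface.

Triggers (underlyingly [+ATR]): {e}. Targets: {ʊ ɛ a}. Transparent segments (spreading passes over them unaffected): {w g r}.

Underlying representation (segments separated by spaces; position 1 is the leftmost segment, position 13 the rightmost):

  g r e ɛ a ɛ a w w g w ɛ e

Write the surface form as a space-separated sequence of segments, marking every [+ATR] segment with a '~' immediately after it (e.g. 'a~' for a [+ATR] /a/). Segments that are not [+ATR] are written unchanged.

From /e/ at 3 leftward: 2 /r/ transparent; 1 /g/ transparent; word edge.
From /e/ at 13 leftward: 12 /ɛ/ → [+ATR]; 11 /w/ transparent; 10 /g/ transparent; 9 /w/ transparent; 8 /w/ transparent; 7 /a/ → [+ATR]; 6 /ɛ/ → [+ATR]; 5 /a/ → [+ATR]; 4 /ɛ/ → [+ATR]; 3 /e/ is itself a trigger — this domain ends here.
[+ATR] positions on the surface: 3 4 5 6 7 12 13.

g r e~ ɛ~ a~ ɛ~ a~ w w g w ɛ~ e~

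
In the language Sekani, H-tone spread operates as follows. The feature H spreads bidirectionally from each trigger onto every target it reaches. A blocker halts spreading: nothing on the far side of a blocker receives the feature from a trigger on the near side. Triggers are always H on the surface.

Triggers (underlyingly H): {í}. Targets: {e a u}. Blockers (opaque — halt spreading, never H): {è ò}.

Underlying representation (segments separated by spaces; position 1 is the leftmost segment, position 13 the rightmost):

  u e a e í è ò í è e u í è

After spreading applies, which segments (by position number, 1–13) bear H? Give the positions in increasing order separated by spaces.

From /í/ at 5 rightward: 6 /è/ blocks.
From /í/ at 5 leftward: 4 /e/ → H; 3 /a/ → H; 2 /e/ → H; 1 /u/ → H; word edge.
From /í/ at 8 rightward: 9 /è/ blocks.
From /í/ at 8 leftward: 7 /ò/ blocks.
From /í/ at 12 rightward: 13 /è/ blocks.
From /í/ at 12 leftward: 11 /u/ → H; 10 /e/ → H; 9 /è/ blocks.

1 2 3 4 5 8 10 11 12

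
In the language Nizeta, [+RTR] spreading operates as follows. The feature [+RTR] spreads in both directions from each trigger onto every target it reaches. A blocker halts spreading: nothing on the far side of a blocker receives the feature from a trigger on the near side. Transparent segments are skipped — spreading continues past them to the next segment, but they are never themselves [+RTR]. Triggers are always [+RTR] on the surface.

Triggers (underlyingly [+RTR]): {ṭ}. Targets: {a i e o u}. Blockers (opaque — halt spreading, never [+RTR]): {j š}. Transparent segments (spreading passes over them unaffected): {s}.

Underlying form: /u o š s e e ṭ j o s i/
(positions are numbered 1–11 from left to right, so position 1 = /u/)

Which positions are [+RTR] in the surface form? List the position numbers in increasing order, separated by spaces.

5 6 7

From /ṭ/ at 7 rightward: 8 /j/ blocks.
From /ṭ/ at 7 leftward: 6 /e/ → [+RTR]; 5 /e/ → [+RTR]; 4 /s/ transparent; 3 /š/ blocks.
Targets with no active source: positions 1 2 9 11 stay [-emphatic].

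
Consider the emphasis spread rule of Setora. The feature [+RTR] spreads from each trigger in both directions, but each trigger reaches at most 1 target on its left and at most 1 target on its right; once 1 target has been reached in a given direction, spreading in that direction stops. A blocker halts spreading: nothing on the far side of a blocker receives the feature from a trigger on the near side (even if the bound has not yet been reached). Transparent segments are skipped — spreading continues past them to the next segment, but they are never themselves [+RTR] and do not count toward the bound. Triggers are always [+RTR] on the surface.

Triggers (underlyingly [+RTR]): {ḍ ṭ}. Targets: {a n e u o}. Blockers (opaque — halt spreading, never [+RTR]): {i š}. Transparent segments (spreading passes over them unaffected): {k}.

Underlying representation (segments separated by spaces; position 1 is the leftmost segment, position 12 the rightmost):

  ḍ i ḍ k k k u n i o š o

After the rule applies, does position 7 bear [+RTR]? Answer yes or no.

From /ḍ/ at 1 rightward: 2 /i/ blocks.
From /ḍ/ at 1 leftward: word edge.
From /ḍ/ at 3 rightward: 4 /k/ transparent; 5 /k/ transparent; 6 /k/ transparent; 7 /u/ → [+RTR]; bound reached.
From /ḍ/ at 3 leftward: 2 /i/ blocks.
Targets with no active source: positions 8 10 12 stay [-emphatic].
[+RTR] positions on the surface: 1 3 7.

yes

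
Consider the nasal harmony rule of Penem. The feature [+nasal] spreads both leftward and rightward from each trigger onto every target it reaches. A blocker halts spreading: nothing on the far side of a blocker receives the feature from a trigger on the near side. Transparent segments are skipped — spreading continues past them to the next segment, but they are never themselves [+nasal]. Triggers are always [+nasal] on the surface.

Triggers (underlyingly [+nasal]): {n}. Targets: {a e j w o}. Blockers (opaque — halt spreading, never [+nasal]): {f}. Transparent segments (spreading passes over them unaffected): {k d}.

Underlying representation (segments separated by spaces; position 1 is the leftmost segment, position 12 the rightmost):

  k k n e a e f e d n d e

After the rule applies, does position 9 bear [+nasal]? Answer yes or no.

From /n/ at 3 rightward: 4 /e/ → [+nasal]; 5 /a/ → [+nasal]; 6 /e/ → [+nasal]; 7 /f/ blocks.
From /n/ at 3 leftward: 2 /k/ transparent; 1 /k/ transparent; word edge.
From /n/ at 10 rightward: 11 /d/ transparent; 12 /e/ → [+nasal]; word edge.
From /n/ at 10 leftward: 9 /d/ transparent; 8 /e/ → [+nasal]; 7 /f/ blocks.
[+nasal] positions on the surface: 3 4 5 6 8 10 12.

no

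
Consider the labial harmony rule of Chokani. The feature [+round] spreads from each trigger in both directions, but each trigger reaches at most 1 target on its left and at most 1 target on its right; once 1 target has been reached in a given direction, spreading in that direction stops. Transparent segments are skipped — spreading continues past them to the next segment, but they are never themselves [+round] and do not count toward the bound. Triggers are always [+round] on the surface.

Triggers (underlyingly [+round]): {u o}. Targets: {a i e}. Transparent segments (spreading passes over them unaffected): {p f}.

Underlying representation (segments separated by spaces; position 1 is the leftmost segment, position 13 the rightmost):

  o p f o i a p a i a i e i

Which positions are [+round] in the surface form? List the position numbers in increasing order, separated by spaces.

From /o/ at 1 rightward: 2 /p/ transparent; 3 /f/ transparent; 4 /o/ is itself a trigger — this domain ends here.
From /o/ at 1 leftward: word edge.
From /o/ at 4 rightward: 5 /i/ → [+round]; bound reached.
From /o/ at 4 leftward: 3 /f/ transparent; 2 /p/ transparent; 1 /o/ is itself a trigger — this domain ends here.
Targets with no active source: positions 6 8 9 10 11 12 13 stay [-round].

1 4 5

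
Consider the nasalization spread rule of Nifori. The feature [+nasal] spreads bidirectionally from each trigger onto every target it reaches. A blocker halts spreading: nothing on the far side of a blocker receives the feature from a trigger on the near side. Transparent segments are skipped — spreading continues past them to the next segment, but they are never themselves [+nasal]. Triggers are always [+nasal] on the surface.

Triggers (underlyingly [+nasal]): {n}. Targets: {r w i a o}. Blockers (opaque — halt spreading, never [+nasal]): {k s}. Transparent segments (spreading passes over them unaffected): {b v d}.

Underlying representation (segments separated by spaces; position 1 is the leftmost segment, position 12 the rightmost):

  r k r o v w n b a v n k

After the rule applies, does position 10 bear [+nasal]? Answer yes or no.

no

From /n/ at 7 rightward: 8 /b/ transparent; 9 /a/ → [+nasal]; 10 /v/ transparent; 11 /n/ is itself a trigger — this domain ends here.
From /n/ at 7 leftward: 6 /w/ → [+nasal]; 5 /v/ transparent; 4 /o/ → [+nasal]; 3 /r/ → [+nasal]; 2 /k/ blocks.
From /n/ at 11 rightward: 12 /k/ blocks.
From /n/ at 11 leftward: 10 /v/ transparent; 9 /a/ → [+nasal]; 8 /b/ transparent; 7 /n/ is itself a trigger — this domain ends here.
Target with no active source: position 1 stays [-nasal].
[+nasal] positions on the surface: 3 4 6 7 9 11.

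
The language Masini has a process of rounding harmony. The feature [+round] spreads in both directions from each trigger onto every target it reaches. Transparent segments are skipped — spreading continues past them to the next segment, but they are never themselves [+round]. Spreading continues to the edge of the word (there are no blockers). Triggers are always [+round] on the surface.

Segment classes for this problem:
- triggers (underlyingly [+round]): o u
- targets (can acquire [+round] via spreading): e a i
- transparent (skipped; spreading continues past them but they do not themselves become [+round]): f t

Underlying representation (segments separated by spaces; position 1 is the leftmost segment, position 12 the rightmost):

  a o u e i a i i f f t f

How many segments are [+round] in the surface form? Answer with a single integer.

8

From /o/ at 2 rightward: 3 /u/ is itself a trigger — this domain ends here.
From /o/ at 2 leftward: 1 /a/ → [+round]; word edge.
From /u/ at 3 rightward: 4 /e/ → [+round]; 5 /i/ → [+round]; 6 /a/ → [+round]; 7 /i/ → [+round]; 8 /i/ → [+round]; 9 /f/ transparent; 10 /f/ transparent; 11 /t/ transparent; 12 /f/ transparent; word edge.
From /u/ at 3 leftward: 2 /o/ is itself a trigger — this domain ends here.
[+round] positions on the surface: 1 2 3 4 5 6 7 8.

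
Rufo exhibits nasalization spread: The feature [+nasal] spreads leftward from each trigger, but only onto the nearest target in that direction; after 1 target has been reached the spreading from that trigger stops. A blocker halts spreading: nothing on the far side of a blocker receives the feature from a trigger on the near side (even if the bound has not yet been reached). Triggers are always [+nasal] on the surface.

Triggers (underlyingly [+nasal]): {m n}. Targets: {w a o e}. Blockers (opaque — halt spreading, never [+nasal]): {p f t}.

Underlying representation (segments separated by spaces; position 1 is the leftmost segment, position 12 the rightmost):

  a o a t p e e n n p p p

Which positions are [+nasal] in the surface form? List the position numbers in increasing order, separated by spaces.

From /n/ at 8 leftward: 7 /e/ → [+nasal]; bound reached.
From /n/ at 9 leftward: 8 /n/ is itself a trigger — this domain ends here.
Targets with no active source: positions 1 2 3 6 stay [-nasal].

7 8 9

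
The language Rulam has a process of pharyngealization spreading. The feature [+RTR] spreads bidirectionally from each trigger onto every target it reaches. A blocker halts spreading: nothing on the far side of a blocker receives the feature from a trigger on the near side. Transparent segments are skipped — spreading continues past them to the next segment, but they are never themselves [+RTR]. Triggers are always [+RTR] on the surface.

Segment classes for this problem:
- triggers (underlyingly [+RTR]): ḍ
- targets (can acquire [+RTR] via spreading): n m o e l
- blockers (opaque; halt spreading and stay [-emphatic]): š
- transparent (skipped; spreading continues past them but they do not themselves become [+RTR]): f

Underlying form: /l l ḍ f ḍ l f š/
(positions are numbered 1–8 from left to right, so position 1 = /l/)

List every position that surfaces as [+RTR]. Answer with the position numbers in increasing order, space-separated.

From /ḍ/ at 3 rightward: 4 /f/ transparent; 5 /ḍ/ is itself a trigger — this domain ends here.
From /ḍ/ at 3 leftward: 2 /l/ → [+RTR]; 1 /l/ → [+RTR]; word edge.
From /ḍ/ at 5 rightward: 6 /l/ → [+RTR]; 7 /f/ transparent; 8 /š/ blocks.
From /ḍ/ at 5 leftward: 4 /f/ transparent; 3 /ḍ/ is itself a trigger — this domain ends here.

1 2 3 5 6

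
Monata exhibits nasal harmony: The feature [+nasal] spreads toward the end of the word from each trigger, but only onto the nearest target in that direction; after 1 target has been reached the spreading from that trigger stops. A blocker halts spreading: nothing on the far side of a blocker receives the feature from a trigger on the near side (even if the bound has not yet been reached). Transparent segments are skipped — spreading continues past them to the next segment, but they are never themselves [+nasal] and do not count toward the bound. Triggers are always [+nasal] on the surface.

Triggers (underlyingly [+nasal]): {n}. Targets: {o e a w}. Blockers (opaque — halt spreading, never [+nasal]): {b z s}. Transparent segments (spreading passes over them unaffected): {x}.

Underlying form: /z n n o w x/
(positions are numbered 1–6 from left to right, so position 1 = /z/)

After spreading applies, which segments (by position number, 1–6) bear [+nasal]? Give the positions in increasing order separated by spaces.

From /n/ at 2 rightward: 3 /n/ is itself a trigger — this domain ends here.
From /n/ at 3 rightward: 4 /o/ → [+nasal]; bound reached.
Target with no active source: position 5 stays [-nasal].

2 3 4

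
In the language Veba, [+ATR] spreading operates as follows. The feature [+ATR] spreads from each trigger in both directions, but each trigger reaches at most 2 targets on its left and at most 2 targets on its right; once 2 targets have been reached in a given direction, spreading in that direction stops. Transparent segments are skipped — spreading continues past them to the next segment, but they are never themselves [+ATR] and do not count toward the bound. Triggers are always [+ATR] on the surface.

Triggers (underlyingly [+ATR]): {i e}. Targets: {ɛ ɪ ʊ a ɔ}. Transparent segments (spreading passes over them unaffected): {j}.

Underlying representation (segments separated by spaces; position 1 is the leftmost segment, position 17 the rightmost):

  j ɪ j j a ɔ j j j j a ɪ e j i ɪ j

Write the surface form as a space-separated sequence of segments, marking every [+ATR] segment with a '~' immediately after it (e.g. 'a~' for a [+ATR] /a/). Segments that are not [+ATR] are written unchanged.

j ɪ j j a ɔ j j j j a~ ɪ~ e~ j i~ ɪ~ j

From /e/ at 13 rightward: 14 /j/ transparent; 15 /i/ is itself a trigger — this domain ends here.
From /e/ at 13 leftward: 12 /ɪ/ → [+ATR]; 11 /a/ → [+ATR]; bound reached.
From /i/ at 15 rightward: 16 /ɪ/ → [+ATR]; 17 /j/ transparent; word edge.
From /i/ at 15 leftward: 14 /j/ transparent; 13 /e/ is itself a trigger — this domain ends here.
Targets with no active source: positions 2 5 6 stay [-ATR].
[+ATR] positions on the surface: 11 12 13 15 16.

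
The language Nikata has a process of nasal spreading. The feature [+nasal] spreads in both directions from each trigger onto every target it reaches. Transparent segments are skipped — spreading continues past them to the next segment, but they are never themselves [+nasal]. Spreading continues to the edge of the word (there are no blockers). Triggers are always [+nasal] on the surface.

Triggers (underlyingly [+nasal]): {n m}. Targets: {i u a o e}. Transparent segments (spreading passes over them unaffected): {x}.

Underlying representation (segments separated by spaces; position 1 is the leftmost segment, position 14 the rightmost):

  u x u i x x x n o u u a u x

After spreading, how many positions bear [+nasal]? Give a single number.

9

From /n/ at 8 rightward: 9 /o/ → [+nasal]; 10 /u/ → [+nasal]; 11 /u/ → [+nasal]; 12 /a/ → [+nasal]; 13 /u/ → [+nasal]; 14 /x/ transparent; word edge.
From /n/ at 8 leftward: 7 /x/ transparent; 6 /x/ transparent; 5 /x/ transparent; 4 /i/ → [+nasal]; 3 /u/ → [+nasal]; 2 /x/ transparent; 1 /u/ → [+nasal]; word edge.
[+nasal] positions on the surface: 1 3 4 8 9 10 11 12 13.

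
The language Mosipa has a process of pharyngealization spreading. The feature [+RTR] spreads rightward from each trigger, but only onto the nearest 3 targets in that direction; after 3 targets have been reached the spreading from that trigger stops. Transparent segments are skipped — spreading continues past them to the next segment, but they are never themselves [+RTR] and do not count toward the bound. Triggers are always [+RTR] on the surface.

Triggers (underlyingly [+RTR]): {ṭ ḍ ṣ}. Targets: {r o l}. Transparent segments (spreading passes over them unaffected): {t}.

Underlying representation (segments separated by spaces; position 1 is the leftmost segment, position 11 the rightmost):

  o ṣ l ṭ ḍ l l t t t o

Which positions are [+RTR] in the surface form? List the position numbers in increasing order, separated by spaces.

2 3 4 5 6 7 11

From /ṣ/ at 2 rightward: 3 /l/ → [+RTR]; 4 /ṭ/ is itself a trigger — this domain ends here.
From /ṭ/ at 4 rightward: 5 /ḍ/ is itself a trigger — this domain ends here.
From /ḍ/ at 5 rightward: 6 /l/ → [+RTR]; 7 /l/ → [+RTR]; 8 /t/ transparent; 9 /t/ transparent; 10 /t/ transparent; 11 /o/ → [+RTR]; bound reached.
Target with no active source: position 1 stays [-emphatic].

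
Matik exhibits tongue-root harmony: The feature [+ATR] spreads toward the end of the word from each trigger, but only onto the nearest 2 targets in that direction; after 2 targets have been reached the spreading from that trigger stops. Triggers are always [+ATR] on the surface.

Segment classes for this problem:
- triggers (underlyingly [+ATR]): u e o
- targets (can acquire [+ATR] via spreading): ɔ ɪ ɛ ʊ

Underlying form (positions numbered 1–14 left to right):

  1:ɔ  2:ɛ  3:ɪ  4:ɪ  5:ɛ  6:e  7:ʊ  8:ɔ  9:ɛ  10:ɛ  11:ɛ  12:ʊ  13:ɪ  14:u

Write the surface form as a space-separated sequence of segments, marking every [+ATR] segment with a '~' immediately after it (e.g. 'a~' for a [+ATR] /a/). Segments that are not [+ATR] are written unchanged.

ɔ ɛ ɪ ɪ ɛ e~ ʊ~ ɔ~ ɛ ɛ ɛ ʊ ɪ u~

From /e/ at 6 rightward: 7 /ʊ/ → [+ATR]; 8 /ɔ/ → [+ATR]; bound reached.
From /u/ at 14 rightward: word edge.
Targets with no active source: positions 1 2 3 4 5 9 10 11 12 13 stay [-ATR].
[+ATR] positions on the surface: 6 7 8 14.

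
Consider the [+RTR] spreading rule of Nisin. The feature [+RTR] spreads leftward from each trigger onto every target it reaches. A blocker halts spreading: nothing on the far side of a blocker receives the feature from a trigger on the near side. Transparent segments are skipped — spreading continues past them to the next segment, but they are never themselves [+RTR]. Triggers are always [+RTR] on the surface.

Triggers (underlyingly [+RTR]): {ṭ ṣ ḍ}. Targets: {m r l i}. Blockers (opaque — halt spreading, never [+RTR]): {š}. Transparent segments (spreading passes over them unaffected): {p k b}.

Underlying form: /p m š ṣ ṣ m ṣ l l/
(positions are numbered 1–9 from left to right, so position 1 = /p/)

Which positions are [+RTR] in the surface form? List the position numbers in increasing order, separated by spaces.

4 5 6 7

From /ṣ/ at 4 leftward: 3 /š/ blocks.
From /ṣ/ at 5 leftward: 4 /ṣ/ is itself a trigger — this domain ends here.
From /ṣ/ at 7 leftward: 6 /m/ → [+RTR]; 5 /ṣ/ is itself a trigger — this domain ends here.
Targets with no active source: positions 2 8 9 stay [-emphatic].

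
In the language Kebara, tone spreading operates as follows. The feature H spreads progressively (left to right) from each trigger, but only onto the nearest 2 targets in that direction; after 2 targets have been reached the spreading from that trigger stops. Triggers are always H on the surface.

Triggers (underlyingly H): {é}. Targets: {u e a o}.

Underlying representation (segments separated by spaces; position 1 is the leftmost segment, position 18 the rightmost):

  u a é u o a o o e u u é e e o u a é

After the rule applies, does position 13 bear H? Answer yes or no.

From /é/ at 3 rightward: 4 /u/ → H; 5 /o/ → H; bound reached.
From /é/ at 12 rightward: 13 /e/ → H; 14 /e/ → H; bound reached.
From /é/ at 18 rightward: word edge.
Targets with no active source: positions 1 2 6 7 8 9 10 11 15 16 17 stay [-high tone].
H positions on the surface: 3 4 5 12 13 14 18.

yes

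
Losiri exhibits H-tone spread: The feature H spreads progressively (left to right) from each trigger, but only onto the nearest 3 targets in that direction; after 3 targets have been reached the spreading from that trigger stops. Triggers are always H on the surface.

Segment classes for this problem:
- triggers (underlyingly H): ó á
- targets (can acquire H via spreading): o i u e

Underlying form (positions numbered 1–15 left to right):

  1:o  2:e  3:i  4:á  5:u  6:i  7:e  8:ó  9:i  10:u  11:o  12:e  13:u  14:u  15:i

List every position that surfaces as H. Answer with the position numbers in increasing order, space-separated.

4 5 6 7 8 9 10 11

From /á/ at 4 rightward: 5 /u/ → H; 6 /i/ → H; 7 /e/ → H; bound reached.
From /ó/ at 8 rightward: 9 /i/ → H; 10 /u/ → H; 11 /o/ → H; bound reached.
Targets with no active source: positions 1 2 3 12 13 14 15 stay [-high tone].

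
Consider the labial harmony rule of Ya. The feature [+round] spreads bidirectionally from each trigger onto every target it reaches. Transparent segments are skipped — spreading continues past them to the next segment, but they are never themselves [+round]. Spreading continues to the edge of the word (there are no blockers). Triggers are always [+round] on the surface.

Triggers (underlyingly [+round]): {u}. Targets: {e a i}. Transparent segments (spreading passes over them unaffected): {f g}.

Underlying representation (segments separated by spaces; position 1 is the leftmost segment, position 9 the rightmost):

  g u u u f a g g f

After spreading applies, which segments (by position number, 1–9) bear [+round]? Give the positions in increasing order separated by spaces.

2 3 4 6

From /u/ at 2 rightward: 3 /u/ is itself a trigger — this domain ends here.
From /u/ at 2 leftward: 1 /g/ transparent; word edge.
From /u/ at 3 rightward: 4 /u/ is itself a trigger — this domain ends here.
From /u/ at 3 leftward: 2 /u/ is itself a trigger — this domain ends here.
From /u/ at 4 rightward: 5 /f/ transparent; 6 /a/ → [+round]; 7 /g/ transparent; 8 /g/ transparent; 9 /f/ transparent; word edge.
From /u/ at 4 leftward: 3 /u/ is itself a trigger — this domain ends here.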